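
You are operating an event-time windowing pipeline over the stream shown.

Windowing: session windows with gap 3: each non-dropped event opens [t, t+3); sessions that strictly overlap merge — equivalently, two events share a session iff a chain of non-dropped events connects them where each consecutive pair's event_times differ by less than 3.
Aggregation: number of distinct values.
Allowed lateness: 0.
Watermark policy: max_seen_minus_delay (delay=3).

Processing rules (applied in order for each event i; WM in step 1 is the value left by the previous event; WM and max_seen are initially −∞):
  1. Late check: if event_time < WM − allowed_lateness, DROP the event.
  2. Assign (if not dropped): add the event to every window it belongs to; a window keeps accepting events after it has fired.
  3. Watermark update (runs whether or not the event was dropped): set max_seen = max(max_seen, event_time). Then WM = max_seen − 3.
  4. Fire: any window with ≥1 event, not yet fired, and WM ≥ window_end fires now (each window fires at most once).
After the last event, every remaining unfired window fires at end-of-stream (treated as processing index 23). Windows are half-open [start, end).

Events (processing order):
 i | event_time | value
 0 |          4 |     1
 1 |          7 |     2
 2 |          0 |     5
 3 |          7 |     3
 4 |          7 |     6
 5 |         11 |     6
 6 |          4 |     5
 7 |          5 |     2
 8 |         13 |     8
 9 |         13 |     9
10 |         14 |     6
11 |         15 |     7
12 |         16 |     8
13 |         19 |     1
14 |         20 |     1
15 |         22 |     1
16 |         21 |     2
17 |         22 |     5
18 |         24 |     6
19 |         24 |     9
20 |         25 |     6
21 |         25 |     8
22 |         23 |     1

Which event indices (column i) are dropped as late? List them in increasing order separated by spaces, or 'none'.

i=0 t=4 v=1: → [4,7); WM=1
i=1 t=7 v=2: → [7,10); WM=4
i=2 t=0 v=5: DROP (t<4-0); WM=4
i=3 t=7 v=3: → [7,10); WM=4
i=4 t=7 v=6: → [7,10); WM=4
i=5 t=11 v=6: → [11,14); WM=8
i=6 t=4 v=5: DROP (t<8-0); WM=8
i=7 t=5 v=2: DROP (t<8-0); WM=8
i=8 t=13 v=8: → [11,16); WM=10
i=9 t=13 v=9: → [11,16); WM=10
i=10 t=14 v=6: → [11,17); WM=11
i=11 t=15 v=7: → [11,18); WM=12
i=12 t=16 v=8: → [11,19); WM=13
i=13 t=19 v=1: → [19,22); WM=16
i=14 t=20 v=1: → [19,23); WM=17
i=15 t=22 v=1: → [19,25); WM=19
i=16 t=21 v=2: → [19,25); WM=19
i=17 t=22 v=5: → [19,25); WM=19
i=18 t=24 v=6: → [19,27); WM=21
i=19 t=24 v=9: → [19,27); WM=21
i=20 t=25 v=6: → [19,28); WM=22
i=21 t=25 v=8: → [19,28); WM=22
i=22 t=23 v=1: → [19,28); WM=22

2 6 7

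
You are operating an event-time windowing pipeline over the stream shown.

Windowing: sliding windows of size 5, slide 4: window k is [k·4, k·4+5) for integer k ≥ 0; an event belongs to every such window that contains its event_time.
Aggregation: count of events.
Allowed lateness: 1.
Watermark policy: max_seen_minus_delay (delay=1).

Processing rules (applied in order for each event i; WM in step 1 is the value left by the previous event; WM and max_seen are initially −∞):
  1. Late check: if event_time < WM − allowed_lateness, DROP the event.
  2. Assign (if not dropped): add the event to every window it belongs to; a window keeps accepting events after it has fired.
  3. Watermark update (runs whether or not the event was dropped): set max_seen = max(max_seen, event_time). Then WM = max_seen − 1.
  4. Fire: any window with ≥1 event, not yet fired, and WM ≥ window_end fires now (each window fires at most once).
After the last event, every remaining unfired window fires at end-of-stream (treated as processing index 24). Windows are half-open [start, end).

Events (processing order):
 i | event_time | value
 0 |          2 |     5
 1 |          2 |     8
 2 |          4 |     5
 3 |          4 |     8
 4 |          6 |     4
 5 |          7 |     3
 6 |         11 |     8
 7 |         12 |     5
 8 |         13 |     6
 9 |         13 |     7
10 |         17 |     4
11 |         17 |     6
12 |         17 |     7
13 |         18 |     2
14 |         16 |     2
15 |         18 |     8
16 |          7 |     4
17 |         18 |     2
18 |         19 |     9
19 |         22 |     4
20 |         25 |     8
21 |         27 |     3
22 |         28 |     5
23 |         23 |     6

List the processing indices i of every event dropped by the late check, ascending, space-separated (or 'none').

16 23

i=0 t=2 v=5: → [0,5); WM=1
i=1 t=2 v=8: → [0,5); WM=1
i=2 t=4 v=5: → [4,9),[0,5); WM=3
i=3 t=4 v=8: → [4,9),[0,5); WM=3
i=4 t=6 v=4: → [4,9); WM=5; [0,5) fires=4
i=5 t=7 v=3: → [4,9); WM=6
i=6 t=11 v=8: → [8,13); WM=10; [4,9) fires=4
i=7 t=12 v=5: → [12,17),[8,13); WM=11
i=8 t=13 v=6: → [12,17); WM=12
i=9 t=13 v=7: → [12,17); WM=12
i=10 t=17 v=4: → [16,21); WM=16; [8,13) fires=2
i=11 t=17 v=6: → [16,21); WM=16
i=12 t=17 v=7: → [16,21); WM=16
i=13 t=18 v=2: → [16,21); WM=17; [12,17) fires=3
i=14 t=16 v=2: → [16,21),[12,17); WM=17
i=15 t=18 v=8: → [16,21); WM=17
i=16 t=7 v=4: DROP (t<17-1); WM=17
i=17 t=18 v=2: → [16,21); WM=17
i=18 t=19 v=9: → [16,21); WM=18
i=19 t=22 v=4: → [20,25); WM=21; [16,21) fires=8
i=20 t=25 v=8: → [24,29); WM=24
i=21 t=27 v=3: → [24,29); WM=26; [20,25) fires=1
i=22 t=28 v=5: → [28,33),[24,29); WM=27
i=23 t=23 v=6: DROP (t<27-1); WM=27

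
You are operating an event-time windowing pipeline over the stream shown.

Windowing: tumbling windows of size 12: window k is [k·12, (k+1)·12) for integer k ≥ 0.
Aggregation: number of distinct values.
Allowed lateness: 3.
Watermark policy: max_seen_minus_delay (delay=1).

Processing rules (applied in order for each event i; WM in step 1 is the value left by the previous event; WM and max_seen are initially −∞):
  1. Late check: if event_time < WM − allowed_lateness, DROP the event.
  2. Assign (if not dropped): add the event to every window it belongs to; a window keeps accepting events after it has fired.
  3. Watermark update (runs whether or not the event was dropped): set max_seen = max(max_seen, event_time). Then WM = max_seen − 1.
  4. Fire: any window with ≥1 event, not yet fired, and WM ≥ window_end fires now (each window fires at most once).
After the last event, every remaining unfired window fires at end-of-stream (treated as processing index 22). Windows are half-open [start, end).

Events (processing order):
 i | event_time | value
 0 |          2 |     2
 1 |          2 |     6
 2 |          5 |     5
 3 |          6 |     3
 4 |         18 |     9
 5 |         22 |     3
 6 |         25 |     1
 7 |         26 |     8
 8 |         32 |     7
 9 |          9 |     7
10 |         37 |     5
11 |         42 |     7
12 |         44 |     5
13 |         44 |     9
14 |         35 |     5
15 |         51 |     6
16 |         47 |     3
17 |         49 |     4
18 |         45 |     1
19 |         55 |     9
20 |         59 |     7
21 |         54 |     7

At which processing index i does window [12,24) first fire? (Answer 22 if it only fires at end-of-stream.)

i=0 t=2 v=2: → [0,12); WM=1
i=1 t=2 v=6: → [0,12); WM=1
i=2 t=5 v=5: → [0,12); WM=4
i=3 t=6 v=3: → [0,12); WM=5
i=4 t=18 v=9: → [12,24); WM=17; [0,12) fires=4
i=5 t=22 v=3: → [12,24); WM=21
i=6 t=25 v=1: → [24,36); WM=24; [12,24) fires=2
i=7 t=26 v=8: → [24,36); WM=25
i=8 t=32 v=7: → [24,36); WM=31
i=9 t=9 v=7: DROP (t<31-3); WM=31
i=10 t=37 v=5: → [36,48); WM=36; [24,36) fires=3
i=11 t=42 v=7: → [36,48); WM=41
i=12 t=44 v=5: → [36,48); WM=43
i=13 t=44 v=9: → [36,48); WM=43
i=14 t=35 v=5: DROP (t<43-3); WM=43
i=15 t=51 v=6: → [48,60); WM=50; [36,48) fires=3
i=16 t=47 v=3: → [36,48); WM=50
i=17 t=49 v=4: → [48,60); WM=50
i=18 t=45 v=1: DROP (t<50-3); WM=50
i=19 t=55 v=9: → [48,60); WM=54
i=20 t=59 v=7: → [48,60); WM=58
i=21 t=54 v=7: DROP (t<58-3); WM=58

6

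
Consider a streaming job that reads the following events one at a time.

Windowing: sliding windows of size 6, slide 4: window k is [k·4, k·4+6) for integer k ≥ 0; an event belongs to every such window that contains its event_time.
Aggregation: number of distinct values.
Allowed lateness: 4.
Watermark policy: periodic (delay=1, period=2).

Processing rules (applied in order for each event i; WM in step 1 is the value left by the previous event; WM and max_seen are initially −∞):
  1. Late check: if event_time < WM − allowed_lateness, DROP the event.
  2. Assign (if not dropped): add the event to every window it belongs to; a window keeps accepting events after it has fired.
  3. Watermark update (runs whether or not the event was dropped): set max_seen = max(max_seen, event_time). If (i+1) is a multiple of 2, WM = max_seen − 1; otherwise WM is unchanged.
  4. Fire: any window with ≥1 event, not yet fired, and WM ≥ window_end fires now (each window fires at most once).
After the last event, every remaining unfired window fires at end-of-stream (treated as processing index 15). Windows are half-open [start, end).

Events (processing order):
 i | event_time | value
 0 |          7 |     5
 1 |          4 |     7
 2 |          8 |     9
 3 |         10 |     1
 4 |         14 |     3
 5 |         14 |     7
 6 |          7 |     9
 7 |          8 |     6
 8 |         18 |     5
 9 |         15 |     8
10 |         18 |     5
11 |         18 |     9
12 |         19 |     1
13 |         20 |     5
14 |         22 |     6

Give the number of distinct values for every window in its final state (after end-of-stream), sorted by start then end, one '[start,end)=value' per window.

[0,6)=1 [4,10)=3 [8,14)=2 [12,18)=3 [16,22)=3 [20,26)=2

i=0 t=7 v=5: → [4,10); WM=−∞
i=1 t=4 v=7: → [4,10),[0,6); WM=6; [0,6) fires=1
i=2 t=8 v=9: → [8,14),[4,10); WM=6
i=3 t=10 v=1: → [8,14); WM=9
i=4 t=14 v=3: → [12,18); WM=9
i=5 t=14 v=7: → [12,18); WM=13; [4,10) fires=3
i=6 t=7 v=9: DROP (t<13-4); WM=13
i=7 t=8 v=6: DROP (t<13-4); WM=13
i=8 t=18 v=5: → [16,22); WM=13
i=9 t=15 v=8: → [12,18); WM=17; [8,14) fires=2
i=10 t=18 v=5: → [16,22); WM=17
i=11 t=18 v=9: → [16,22); WM=17
i=12 t=19 v=1: → [16,22); WM=17
i=13 t=20 v=5: → [20,26),[16,22); WM=19; [12,18) fires=3
i=14 t=22 v=6: → [20,26); WM=19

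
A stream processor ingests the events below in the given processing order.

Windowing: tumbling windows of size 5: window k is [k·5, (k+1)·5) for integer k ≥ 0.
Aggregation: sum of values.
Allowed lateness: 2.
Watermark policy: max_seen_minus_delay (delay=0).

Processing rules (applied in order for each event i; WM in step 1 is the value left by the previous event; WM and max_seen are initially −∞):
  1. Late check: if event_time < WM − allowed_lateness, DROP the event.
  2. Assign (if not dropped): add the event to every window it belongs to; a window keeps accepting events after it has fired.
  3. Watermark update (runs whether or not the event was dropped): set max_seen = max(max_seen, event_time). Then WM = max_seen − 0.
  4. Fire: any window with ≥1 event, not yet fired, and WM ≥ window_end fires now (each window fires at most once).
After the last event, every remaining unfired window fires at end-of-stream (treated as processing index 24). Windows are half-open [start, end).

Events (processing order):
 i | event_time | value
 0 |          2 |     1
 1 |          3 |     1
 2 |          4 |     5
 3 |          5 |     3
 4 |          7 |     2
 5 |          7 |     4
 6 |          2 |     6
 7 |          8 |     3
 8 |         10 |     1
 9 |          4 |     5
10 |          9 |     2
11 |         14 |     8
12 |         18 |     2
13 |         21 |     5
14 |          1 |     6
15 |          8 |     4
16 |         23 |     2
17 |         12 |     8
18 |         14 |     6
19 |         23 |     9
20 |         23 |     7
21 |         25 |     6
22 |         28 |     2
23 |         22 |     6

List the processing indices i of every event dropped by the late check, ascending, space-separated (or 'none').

6 9 14 15 17 18 23

i=0 t=2 v=1: → [0,5); WM=2
i=1 t=3 v=1: → [0,5); WM=3
i=2 t=4 v=5: → [0,5); WM=4
i=3 t=5 v=3: → [5,10); WM=5; [0,5) fires=7
i=4 t=7 v=2: → [5,10); WM=7
i=5 t=7 v=4: → [5,10); WM=7
i=6 t=2 v=6: DROP (t<7-2); WM=7
i=7 t=8 v=3: → [5,10); WM=8
i=8 t=10 v=1: → [10,15); WM=10; [5,10) fires=12
i=9 t=4 v=5: DROP (t<10-2); WM=10
i=10 t=9 v=2: → [5,10); WM=10
i=11 t=14 v=8: → [10,15); WM=14
i=12 t=18 v=2: → [15,20); WM=18; [10,15) fires=9
i=13 t=21 v=5: → [20,25); WM=21; [15,20) fires=2
i=14 t=1 v=6: DROP (t<21-2); WM=21
i=15 t=8 v=4: DROP (t<21-2); WM=21
i=16 t=23 v=2: → [20,25); WM=23
i=17 t=12 v=8: DROP (t<23-2); WM=23
i=18 t=14 v=6: DROP (t<23-2); WM=23
i=19 t=23 v=9: → [20,25); WM=23
i=20 t=23 v=7: → [20,25); WM=23
i=21 t=25 v=6: → [25,30); WM=25; [20,25) fires=23
i=22 t=28 v=2: → [25,30); WM=28
i=23 t=22 v=6: DROP (t<28-2); WM=28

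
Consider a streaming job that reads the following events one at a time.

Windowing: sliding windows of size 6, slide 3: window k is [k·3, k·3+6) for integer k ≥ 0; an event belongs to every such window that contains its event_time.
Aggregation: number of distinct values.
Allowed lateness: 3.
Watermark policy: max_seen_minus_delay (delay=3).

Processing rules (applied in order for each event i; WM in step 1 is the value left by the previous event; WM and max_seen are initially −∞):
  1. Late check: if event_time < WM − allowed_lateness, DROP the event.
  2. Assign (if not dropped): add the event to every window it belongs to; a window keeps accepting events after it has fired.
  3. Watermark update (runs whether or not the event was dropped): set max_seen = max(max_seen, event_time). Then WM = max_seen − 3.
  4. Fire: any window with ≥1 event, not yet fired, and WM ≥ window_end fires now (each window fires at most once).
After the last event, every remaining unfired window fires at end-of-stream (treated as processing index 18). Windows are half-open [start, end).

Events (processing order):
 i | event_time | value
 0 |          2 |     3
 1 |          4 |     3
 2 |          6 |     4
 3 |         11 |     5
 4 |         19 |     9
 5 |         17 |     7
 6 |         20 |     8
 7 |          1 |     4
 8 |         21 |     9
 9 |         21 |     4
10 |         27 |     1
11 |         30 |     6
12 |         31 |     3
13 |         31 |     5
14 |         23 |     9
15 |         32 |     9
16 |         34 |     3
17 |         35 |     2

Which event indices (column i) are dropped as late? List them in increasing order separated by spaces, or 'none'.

7 14

i=0 t=2 v=3: → [0,6); WM=-1
i=1 t=4 v=3: → [3,9),[0,6); WM=1
i=2 t=6 v=4: → [6,12),[3,9); WM=3
i=3 t=11 v=5: → [9,15),[6,12); WM=8; [0,6) fires=1
i=4 t=19 v=9: → [18,24),[15,21); WM=16; [3,9) fires=2 [6,12) fires=2 [9,15) fires=1
i=5 t=17 v=7: → [15,21),[12,18); WM=16
i=6 t=20 v=8: → [18,24),[15,21); WM=17
i=7 t=1 v=4: DROP (t<17-3); WM=17
i=8 t=21 v=9: → [21,27),[18,24); WM=18; [12,18) fires=1
i=9 t=21 v=4: → [21,27),[18,24); WM=18
i=10 t=27 v=1: → [27,33),[24,30); WM=24; [15,21) fires=3 [18,24) fires=3
i=11 t=30 v=6: → [30,36),[27,33); WM=27; [21,27) fires=2
i=12 t=31 v=3: → [30,36),[27,33); WM=28
i=13 t=31 v=5: → [30,36),[27,33); WM=28
i=14 t=23 v=9: DROP (t<28-3); WM=28
i=15 t=32 v=9: → [30,36),[27,33); WM=29
i=16 t=34 v=3: → [33,39),[30,36); WM=31; [24,30) fires=1
i=17 t=35 v=2: → [33,39),[30,36); WM=32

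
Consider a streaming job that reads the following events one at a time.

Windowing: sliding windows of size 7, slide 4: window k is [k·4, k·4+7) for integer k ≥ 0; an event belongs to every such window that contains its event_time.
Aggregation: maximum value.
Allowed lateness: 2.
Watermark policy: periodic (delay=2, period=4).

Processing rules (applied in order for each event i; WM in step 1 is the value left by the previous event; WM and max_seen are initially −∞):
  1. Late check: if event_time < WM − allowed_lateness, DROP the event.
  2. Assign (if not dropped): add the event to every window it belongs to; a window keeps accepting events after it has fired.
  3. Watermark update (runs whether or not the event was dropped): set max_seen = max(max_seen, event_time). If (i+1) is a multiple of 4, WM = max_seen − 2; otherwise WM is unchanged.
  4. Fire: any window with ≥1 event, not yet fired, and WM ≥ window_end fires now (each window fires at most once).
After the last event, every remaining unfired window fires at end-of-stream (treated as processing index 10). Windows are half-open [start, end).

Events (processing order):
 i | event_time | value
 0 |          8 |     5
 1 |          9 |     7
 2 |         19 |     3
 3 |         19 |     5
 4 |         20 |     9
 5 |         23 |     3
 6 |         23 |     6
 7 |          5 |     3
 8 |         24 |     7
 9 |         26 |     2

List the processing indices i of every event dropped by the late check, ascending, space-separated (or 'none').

7

i=0 t=8 v=5: → [8,15),[4,11); WM=−∞
i=1 t=9 v=7: → [8,15),[4,11); WM=−∞
i=2 t=19 v=3: → [16,23); WM=−∞
i=3 t=19 v=5: → [16,23); WM=17; [4,11) fires=7 [8,15) fires=7
i=4 t=20 v=9: → [20,27),[16,23); WM=17
i=5 t=23 v=3: → [20,27); WM=17
i=6 t=23 v=6: → [20,27); WM=17
i=7 t=5 v=3: DROP (t<17-2); WM=21
i=8 t=24 v=7: → [24,31),[20,27); WM=21
i=9 t=26 v=2: → [24,31),[20,27); WM=21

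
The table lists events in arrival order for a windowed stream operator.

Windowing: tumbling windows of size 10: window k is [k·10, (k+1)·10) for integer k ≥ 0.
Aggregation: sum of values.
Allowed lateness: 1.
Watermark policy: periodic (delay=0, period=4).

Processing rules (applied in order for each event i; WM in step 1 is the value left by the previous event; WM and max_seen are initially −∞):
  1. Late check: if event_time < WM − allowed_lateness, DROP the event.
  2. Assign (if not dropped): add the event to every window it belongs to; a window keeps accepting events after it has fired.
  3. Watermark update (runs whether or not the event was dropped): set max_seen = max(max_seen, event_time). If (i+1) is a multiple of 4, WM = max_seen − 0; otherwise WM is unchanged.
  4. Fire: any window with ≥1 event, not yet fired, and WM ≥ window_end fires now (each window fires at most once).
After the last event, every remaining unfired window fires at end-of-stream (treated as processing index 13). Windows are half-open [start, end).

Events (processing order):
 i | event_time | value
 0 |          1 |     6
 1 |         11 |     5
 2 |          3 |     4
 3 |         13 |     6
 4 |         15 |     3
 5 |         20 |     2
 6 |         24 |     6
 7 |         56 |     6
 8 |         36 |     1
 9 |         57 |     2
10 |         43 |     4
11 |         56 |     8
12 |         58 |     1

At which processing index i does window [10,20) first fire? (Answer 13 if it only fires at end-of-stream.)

i=0 t=1 v=6: → [0,10); WM=−∞
i=1 t=11 v=5: → [10,20); WM=−∞
i=2 t=3 v=4: → [0,10); WM=−∞
i=3 t=13 v=6: → [10,20); WM=13; [0,10) fires=10
i=4 t=15 v=3: → [10,20); WM=13
i=5 t=20 v=2: → [20,30); WM=13
i=6 t=24 v=6: → [20,30); WM=13
i=7 t=56 v=6: → [50,60); WM=56; [10,20) fires=14 [20,30) fires=8
i=8 t=36 v=1: DROP (t<56-1); WM=56
i=9 t=57 v=2: → [50,60); WM=56
i=10 t=43 v=4: DROP (t<56-1); WM=56
i=11 t=56 v=8: → [50,60); WM=57
i=12 t=58 v=1: → [50,60); WM=57

7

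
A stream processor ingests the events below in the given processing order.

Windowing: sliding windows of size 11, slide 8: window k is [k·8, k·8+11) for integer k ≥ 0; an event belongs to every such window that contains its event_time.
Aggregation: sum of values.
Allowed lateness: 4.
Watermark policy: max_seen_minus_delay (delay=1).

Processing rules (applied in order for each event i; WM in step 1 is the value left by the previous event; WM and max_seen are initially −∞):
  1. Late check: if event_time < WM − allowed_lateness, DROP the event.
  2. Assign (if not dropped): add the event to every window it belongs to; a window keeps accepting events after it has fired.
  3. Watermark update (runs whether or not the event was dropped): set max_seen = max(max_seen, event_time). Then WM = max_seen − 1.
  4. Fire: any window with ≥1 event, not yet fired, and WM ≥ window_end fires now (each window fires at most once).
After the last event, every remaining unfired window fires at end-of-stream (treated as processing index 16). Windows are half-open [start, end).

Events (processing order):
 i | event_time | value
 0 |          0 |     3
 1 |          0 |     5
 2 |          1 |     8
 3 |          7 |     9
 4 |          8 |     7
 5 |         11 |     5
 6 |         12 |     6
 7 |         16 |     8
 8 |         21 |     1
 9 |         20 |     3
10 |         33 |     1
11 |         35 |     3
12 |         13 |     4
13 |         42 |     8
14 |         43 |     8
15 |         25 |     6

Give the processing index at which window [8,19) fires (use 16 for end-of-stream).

8

i=0 t=0 v=3: → [0,11); WM=-1
i=1 t=0 v=5: → [0,11); WM=-1
i=2 t=1 v=8: → [0,11); WM=0
i=3 t=7 v=9: → [0,11); WM=6
i=4 t=8 v=7: → [8,19),[0,11); WM=7
i=5 t=11 v=5: → [8,19); WM=10
i=6 t=12 v=6: → [8,19); WM=11; [0,11) fires=32
i=7 t=16 v=8: → [16,27),[8,19); WM=15
i=8 t=21 v=1: → [16,27); WM=20; [8,19) fires=26
i=9 t=20 v=3: → [16,27); WM=20
i=10 t=33 v=1: → [32,43),[24,35); WM=32; [16,27) fires=12
i=11 t=35 v=3: → [32,43); WM=34
i=12 t=13 v=4: DROP (t<34-4); WM=34
i=13 t=42 v=8: → [40,51),[32,43); WM=41; [24,35) fires=1
i=14 t=43 v=8: → [40,51); WM=42
i=15 t=25 v=6: DROP (t<42-4); WM=42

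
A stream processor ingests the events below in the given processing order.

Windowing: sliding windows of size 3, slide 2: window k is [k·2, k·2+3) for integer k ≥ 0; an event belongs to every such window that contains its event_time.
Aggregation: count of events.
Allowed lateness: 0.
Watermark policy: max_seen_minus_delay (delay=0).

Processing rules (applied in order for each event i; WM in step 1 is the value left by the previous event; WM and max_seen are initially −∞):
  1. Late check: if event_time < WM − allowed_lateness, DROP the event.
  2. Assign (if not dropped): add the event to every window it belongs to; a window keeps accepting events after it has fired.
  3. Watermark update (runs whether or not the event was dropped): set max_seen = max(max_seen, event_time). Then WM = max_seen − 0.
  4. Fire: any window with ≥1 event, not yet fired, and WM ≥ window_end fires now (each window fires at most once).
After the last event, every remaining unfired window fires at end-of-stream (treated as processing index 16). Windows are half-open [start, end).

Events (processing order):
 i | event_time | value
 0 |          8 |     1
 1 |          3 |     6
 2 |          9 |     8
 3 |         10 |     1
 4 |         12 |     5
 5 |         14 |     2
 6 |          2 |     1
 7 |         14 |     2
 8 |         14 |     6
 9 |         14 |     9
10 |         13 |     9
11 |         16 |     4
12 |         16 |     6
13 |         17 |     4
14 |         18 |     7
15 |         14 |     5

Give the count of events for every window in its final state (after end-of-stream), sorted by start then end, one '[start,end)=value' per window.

i=0 t=8 v=1: → [8,11),[6,9); WM=8
i=1 t=3 v=6: DROP (t<8-0); WM=8
i=2 t=9 v=8: → [8,11); WM=9; [6,9) fires=1
i=3 t=10 v=1: → [10,13),[8,11); WM=10
i=4 t=12 v=5: → [12,15),[10,13); WM=12; [8,11) fires=3
i=5 t=14 v=2: → [14,17),[12,15); WM=14; [10,13) fires=2
i=6 t=2 v=1: DROP (t<14-0); WM=14
i=7 t=14 v=2: → [14,17),[12,15); WM=14
i=8 t=14 v=6: → [14,17),[12,15); WM=14
i=9 t=14 v=9: → [14,17),[12,15); WM=14
i=10 t=13 v=9: DROP (t<14-0); WM=14
i=11 t=16 v=4: → [16,19),[14,17); WM=16; [12,15) fires=5
i=12 t=16 v=6: → [16,19),[14,17); WM=16
i=13 t=17 v=4: → [16,19); WM=17; [14,17) fires=6
i=14 t=18 v=7: → [18,21),[16,19); WM=18
i=15 t=14 v=5: DROP (t<18-0); WM=18

[6,9)=1 [8,11)=3 [10,13)=2 [12,15)=5 [14,17)=6 [16,19)=4 [18,21)=1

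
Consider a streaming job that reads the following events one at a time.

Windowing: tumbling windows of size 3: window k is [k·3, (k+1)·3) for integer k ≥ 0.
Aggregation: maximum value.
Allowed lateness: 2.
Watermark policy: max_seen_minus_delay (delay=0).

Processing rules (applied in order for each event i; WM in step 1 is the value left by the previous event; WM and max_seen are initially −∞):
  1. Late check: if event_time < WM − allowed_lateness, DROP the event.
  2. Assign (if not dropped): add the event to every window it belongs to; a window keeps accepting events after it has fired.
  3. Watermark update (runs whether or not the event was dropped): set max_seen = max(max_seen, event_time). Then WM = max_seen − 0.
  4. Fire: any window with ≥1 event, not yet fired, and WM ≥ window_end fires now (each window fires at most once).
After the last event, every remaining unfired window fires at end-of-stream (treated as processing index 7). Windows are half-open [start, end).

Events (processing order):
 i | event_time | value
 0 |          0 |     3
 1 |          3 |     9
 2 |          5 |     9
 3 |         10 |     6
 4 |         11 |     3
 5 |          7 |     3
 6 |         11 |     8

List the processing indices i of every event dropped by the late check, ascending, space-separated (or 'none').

5

i=0 t=0 v=3: → [0,3); WM=0
i=1 t=3 v=9: → [3,6); WM=3; [0,3) fires=3
i=2 t=5 v=9: → [3,6); WM=5
i=3 t=10 v=6: → [9,12); WM=10; [3,6) fires=9
i=4 t=11 v=3: → [9,12); WM=11
i=5 t=7 v=3: DROP (t<11-2); WM=11
i=6 t=11 v=8: → [9,12); WM=11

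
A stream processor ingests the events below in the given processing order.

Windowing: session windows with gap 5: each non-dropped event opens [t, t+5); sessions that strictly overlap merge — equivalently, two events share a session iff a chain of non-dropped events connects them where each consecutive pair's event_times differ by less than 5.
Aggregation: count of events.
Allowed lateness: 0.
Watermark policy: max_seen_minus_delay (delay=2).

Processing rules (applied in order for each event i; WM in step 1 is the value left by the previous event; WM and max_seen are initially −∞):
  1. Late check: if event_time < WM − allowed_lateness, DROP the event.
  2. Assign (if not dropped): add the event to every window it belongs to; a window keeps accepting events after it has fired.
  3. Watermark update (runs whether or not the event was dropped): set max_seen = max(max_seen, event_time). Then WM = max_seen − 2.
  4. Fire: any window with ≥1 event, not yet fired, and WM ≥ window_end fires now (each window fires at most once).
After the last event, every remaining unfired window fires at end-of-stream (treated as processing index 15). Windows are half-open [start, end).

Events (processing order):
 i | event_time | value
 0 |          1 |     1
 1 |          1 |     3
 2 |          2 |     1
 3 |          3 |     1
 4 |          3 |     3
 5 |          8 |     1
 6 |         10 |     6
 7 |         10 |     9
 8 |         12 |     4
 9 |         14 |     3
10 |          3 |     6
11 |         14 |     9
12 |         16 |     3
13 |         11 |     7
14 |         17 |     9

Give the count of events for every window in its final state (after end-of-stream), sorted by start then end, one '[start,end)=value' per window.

[1,8)=5 [8,22)=8

i=0 t=1 v=1: → [1,6); WM=-1
i=1 t=1 v=3: → [1,6); WM=-1
i=2 t=2 v=1: → [1,7); WM=0
i=3 t=3 v=1: → [1,8); WM=1
i=4 t=3 v=3: → [1,8); WM=1
i=5 t=8 v=1: → [8,13); WM=6
i=6 t=10 v=6: → [8,15); WM=8
i=7 t=10 v=9: → [8,15); WM=8
i=8 t=12 v=4: → [8,17); WM=10
i=9 t=14 v=3: → [8,19); WM=12
i=10 t=3 v=6: DROP (t<12-0); WM=12
i=11 t=14 v=9: → [8,19); WM=12
i=12 t=16 v=3: → [8,21); WM=14
i=13 t=11 v=7: DROP (t<14-0); WM=14
i=14 t=17 v=9: → [8,22); WM=15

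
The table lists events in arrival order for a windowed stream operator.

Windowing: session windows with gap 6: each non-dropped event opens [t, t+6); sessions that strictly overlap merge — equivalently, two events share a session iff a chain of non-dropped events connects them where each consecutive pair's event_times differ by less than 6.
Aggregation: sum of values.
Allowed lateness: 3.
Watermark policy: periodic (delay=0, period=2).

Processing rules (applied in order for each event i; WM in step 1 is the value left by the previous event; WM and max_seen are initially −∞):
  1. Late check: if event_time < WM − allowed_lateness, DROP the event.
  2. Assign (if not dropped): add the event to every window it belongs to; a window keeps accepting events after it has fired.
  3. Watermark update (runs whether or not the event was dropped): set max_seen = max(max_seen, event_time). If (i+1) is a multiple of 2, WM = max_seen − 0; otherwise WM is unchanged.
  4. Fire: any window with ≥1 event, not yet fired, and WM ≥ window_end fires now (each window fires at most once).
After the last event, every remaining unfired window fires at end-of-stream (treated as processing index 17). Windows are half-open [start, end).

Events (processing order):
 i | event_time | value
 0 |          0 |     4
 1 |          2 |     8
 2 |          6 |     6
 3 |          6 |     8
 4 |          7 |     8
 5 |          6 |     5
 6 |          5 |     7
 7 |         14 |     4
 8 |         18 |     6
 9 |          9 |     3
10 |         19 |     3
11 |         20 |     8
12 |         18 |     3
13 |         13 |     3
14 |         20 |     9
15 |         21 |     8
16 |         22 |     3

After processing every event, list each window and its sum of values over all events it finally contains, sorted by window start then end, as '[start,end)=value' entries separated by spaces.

[0,13)=46 [14,28)=44

i=0 t=0 v=4: → [0,6); WM=−∞
i=1 t=2 v=8: → [0,8); WM=2
i=2 t=6 v=6: → [0,12); WM=2
i=3 t=6 v=8: → [0,12); WM=6
i=4 t=7 v=8: → [0,13); WM=6
i=5 t=6 v=5: → [0,13); WM=7
i=6 t=5 v=7: → [0,13); WM=7
i=7 t=14 v=4: → [14,20); WM=14
i=8 t=18 v=6: → [14,24); WM=14
i=9 t=9 v=3: DROP (t<14-3); WM=18
i=10 t=19 v=3: → [14,25); WM=18
i=11 t=20 v=8: → [14,26); WM=20
i=12 t=18 v=3: → [14,26); WM=20
i=13 t=13 v=3: DROP (t<20-3); WM=20
i=14 t=20 v=9: → [14,26); WM=20
i=15 t=21 v=8: → [14,27); WM=21
i=16 t=22 v=3: → [14,28); WM=21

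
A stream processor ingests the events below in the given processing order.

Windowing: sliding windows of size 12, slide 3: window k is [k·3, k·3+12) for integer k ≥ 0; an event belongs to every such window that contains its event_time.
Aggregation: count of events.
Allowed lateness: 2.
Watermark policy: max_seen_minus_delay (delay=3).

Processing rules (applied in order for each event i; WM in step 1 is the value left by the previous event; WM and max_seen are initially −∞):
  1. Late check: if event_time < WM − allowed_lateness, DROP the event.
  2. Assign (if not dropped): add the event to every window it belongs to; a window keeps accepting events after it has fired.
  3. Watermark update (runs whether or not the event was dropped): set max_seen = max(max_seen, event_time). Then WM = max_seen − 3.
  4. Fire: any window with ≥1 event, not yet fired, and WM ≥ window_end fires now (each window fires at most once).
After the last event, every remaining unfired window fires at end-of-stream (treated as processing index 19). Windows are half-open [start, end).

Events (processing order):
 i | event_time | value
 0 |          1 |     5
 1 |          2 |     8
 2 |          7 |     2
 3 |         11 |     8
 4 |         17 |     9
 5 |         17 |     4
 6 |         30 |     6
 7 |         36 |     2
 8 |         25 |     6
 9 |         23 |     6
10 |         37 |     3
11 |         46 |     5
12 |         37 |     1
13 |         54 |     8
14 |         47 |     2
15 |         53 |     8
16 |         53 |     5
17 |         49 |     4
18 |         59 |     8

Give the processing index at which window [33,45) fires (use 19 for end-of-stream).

13

i=0 t=1 v=5: → [0,12); WM=-2
i=1 t=2 v=8: → [0,12); WM=-1
i=2 t=7 v=2: → [6,18),[3,15),[0,12); WM=4
i=3 t=11 v=8: → [9,21),[6,18),[3,15),[0,12); WM=8
i=4 t=17 v=9: → [15,27),[12,24),[9,21),[6,18); WM=14; [0,12) fires=4
i=5 t=17 v=4: → [15,27),[12,24),[9,21),[6,18); WM=14
i=6 t=30 v=6: → [30,42),[27,39),[24,36),[21,33); WM=27; [3,15) fires=2 [6,18) fires=4 [9,21) fires=3 [12,24) fires=2 [15,27) fires=2
i=7 t=36 v=2: → [36,48),[33,45),[30,42),[27,39); WM=33; [21,33) fires=1
i=8 t=25 v=6: DROP (t<33-2); WM=33
i=9 t=23 v=6: DROP (t<33-2); WM=33
i=10 t=37 v=3: → [36,48),[33,45),[30,42),[27,39); WM=34
i=11 t=46 v=5: → [45,57),[42,54),[39,51),[36,48); WM=43; [24,36) fires=1 [27,39) fires=3 [30,42) fires=3
i=12 t=37 v=1: DROP (t<43-2); WM=43
i=13 t=54 v=8: → [54,66),[51,63),[48,60),[45,57); WM=51; [33,45) fires=2 [36,48) fires=3 [39,51) fires=1
i=14 t=47 v=2: DROP (t<51-2); WM=51
i=15 t=53 v=8: → [51,63),[48,60),[45,57),[42,54); WM=51
i=16 t=53 v=5: → [51,63),[48,60),[45,57),[42,54); WM=51
i=17 t=49 v=4: → [48,60),[45,57),[42,54),[39,51); WM=51
i=18 t=59 v=8: → [57,69),[54,66),[51,63),[48,60); WM=56; [42,54) fires=4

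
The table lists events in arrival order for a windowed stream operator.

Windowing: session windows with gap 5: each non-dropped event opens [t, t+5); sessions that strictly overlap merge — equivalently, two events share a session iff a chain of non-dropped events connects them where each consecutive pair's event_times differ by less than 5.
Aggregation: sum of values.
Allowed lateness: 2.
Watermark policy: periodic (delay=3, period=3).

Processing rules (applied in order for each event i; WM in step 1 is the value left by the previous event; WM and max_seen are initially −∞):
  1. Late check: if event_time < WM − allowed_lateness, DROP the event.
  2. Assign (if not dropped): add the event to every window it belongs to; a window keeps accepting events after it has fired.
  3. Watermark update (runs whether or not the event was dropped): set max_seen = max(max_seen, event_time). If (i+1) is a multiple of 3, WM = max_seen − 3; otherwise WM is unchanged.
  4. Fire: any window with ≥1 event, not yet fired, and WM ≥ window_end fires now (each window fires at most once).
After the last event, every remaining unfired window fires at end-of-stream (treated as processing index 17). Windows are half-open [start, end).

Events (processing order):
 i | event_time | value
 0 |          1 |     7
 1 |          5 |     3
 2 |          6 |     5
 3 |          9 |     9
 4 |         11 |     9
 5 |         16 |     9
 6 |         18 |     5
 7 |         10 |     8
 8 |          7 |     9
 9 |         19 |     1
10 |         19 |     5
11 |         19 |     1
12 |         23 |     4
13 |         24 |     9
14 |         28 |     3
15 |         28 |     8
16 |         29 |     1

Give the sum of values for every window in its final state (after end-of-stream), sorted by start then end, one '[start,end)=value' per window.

i=0 t=1 v=7: → [1,6); WM=−∞
i=1 t=5 v=3: → [1,10); WM=−∞
i=2 t=6 v=5: → [1,11); WM=3
i=3 t=9 v=9: → [1,14); WM=3
i=4 t=11 v=9: → [1,16); WM=3
i=5 t=16 v=9: → [16,21); WM=13
i=6 t=18 v=5: → [16,23); WM=13
i=7 t=10 v=8: DROP (t<13-2); WM=13
i=8 t=7 v=9: DROP (t<13-2); WM=15
i=9 t=19 v=1: → [16,24); WM=15
i=10 t=19 v=5: → [16,24); WM=15
i=11 t=19 v=1: → [16,24); WM=16
i=12 t=23 v=4: → [16,28); WM=16
i=13 t=24 v=9: → [16,29); WM=16
i=14 t=28 v=3: → [16,33); WM=25
i=15 t=28 v=8: → [16,33); WM=25
i=16 t=29 v=1: → [16,34); WM=25

[1,16)=33 [16,34)=46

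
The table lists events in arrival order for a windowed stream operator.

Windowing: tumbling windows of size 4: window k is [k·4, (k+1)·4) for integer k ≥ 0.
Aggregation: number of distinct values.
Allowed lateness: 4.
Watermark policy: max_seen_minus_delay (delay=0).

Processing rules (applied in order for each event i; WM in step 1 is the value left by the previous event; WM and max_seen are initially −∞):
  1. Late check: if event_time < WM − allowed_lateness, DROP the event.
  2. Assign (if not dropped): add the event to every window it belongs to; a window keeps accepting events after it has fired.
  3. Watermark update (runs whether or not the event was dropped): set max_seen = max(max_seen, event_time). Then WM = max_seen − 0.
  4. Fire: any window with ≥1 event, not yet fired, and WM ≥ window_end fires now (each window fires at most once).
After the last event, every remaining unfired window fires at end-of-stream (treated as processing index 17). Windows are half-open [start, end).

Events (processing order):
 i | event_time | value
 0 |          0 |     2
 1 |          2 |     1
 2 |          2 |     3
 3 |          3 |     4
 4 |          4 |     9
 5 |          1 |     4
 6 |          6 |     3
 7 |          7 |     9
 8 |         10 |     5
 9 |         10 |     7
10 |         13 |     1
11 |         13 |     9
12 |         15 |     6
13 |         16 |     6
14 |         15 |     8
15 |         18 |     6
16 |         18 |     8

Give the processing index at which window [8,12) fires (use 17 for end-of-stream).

10

i=0 t=0 v=2: → [0,4); WM=0
i=1 t=2 v=1: → [0,4); WM=2
i=2 t=2 v=3: → [0,4); WM=2
i=3 t=3 v=4: → [0,4); WM=3
i=4 t=4 v=9: → [4,8); WM=4; [0,4) fires=4
i=5 t=1 v=4: → [0,4); WM=4
i=6 t=6 v=3: → [4,8); WM=6
i=7 t=7 v=9: → [4,8); WM=7
i=8 t=10 v=5: → [8,12); WM=10; [4,8) fires=2
i=9 t=10 v=7: → [8,12); WM=10
i=10 t=13 v=1: → [12,16); WM=13; [8,12) fires=2
i=11 t=13 v=9: → [12,16); WM=13
i=12 t=15 v=6: → [12,16); WM=15
i=13 t=16 v=6: → [16,20); WM=16; [12,16) fires=3
i=14 t=15 v=8: → [12,16); WM=16
i=15 t=18 v=6: → [16,20); WM=18
i=16 t=18 v=8: → [16,20); WM=18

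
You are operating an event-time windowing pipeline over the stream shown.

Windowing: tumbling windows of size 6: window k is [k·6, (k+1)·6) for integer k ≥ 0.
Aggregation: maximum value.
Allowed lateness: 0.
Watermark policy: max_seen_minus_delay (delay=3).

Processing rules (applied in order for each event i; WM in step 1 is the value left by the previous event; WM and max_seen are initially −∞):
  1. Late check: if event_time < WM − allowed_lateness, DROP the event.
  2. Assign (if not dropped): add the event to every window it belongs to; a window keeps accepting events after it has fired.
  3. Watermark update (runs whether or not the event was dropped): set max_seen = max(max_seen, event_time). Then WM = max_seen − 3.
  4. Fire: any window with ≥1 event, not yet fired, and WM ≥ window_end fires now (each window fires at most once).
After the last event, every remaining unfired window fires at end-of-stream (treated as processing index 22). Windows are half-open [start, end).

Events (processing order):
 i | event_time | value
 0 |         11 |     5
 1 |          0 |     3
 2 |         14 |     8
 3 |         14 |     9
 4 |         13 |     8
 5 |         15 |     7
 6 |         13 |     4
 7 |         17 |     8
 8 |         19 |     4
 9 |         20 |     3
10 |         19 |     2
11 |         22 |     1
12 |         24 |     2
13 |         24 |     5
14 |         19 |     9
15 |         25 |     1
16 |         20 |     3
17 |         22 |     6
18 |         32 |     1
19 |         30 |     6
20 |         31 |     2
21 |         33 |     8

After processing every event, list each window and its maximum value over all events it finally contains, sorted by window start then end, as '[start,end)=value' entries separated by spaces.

[6,12)=5 [12,18)=9 [18,24)=6 [24,30)=5 [30,36)=8

i=0 t=11 v=5: → [6,12); WM=8
i=1 t=0 v=3: DROP (t<8-0); WM=8
i=2 t=14 v=8: → [12,18); WM=11
i=3 t=14 v=9: → [12,18); WM=11
i=4 t=13 v=8: → [12,18); WM=11
i=5 t=15 v=7: → [12,18); WM=12; [6,12) fires=5
i=6 t=13 v=4: → [12,18); WM=12
i=7 t=17 v=8: → [12,18); WM=14
i=8 t=19 v=4: → [18,24); WM=16
i=9 t=20 v=3: → [18,24); WM=17
i=10 t=19 v=2: → [18,24); WM=17
i=11 t=22 v=1: → [18,24); WM=19; [12,18) fires=9
i=12 t=24 v=2: → [24,30); WM=21
i=13 t=24 v=5: → [24,30); WM=21
i=14 t=19 v=9: DROP (t<21-0); WM=21
i=15 t=25 v=1: → [24,30); WM=22
i=16 t=20 v=3: DROP (t<22-0); WM=22
i=17 t=22 v=6: → [18,24); WM=22
i=18 t=32 v=1: → [30,36); WM=29; [18,24) fires=6
i=19 t=30 v=6: → [30,36); WM=29
i=20 t=31 v=2: → [30,36); WM=29
i=21 t=33 v=8: → [30,36); WM=30; [24,30) fires=5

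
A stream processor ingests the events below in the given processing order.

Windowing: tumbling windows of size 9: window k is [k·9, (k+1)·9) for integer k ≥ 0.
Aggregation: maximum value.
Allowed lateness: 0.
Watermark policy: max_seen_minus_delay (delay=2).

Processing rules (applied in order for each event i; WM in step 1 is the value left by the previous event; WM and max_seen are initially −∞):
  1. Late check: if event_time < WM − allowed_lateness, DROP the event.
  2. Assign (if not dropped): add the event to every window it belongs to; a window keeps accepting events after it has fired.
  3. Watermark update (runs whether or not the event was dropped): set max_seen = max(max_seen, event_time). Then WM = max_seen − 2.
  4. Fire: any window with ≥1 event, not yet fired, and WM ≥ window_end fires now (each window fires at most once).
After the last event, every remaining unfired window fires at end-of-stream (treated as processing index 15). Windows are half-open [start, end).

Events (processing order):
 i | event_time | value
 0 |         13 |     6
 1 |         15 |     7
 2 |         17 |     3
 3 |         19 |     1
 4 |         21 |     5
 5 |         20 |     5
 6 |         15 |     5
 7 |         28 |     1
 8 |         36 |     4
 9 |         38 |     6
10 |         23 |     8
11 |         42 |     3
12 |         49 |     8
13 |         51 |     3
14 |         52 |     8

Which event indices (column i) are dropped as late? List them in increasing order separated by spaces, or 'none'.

i=0 t=13 v=6: → [9,18); WM=11
i=1 t=15 v=7: → [9,18); WM=13
i=2 t=17 v=3: → [9,18); WM=15
i=3 t=19 v=1: → [18,27); WM=17
i=4 t=21 v=5: → [18,27); WM=19; [9,18) fires=7
i=5 t=20 v=5: → [18,27); WM=19
i=6 t=15 v=5: DROP (t<19-0); WM=19
i=7 t=28 v=1: → [27,36); WM=26
i=8 t=36 v=4: → [36,45); WM=34; [18,27) fires=5
i=9 t=38 v=6: → [36,45); WM=36; [27,36) fires=1
i=10 t=23 v=8: DROP (t<36-0); WM=36
i=11 t=42 v=3: → [36,45); WM=40
i=12 t=49 v=8: → [45,54); WM=47; [36,45) fires=6
i=13 t=51 v=3: → [45,54); WM=49
i=14 t=52 v=8: → [45,54); WM=50

6 10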